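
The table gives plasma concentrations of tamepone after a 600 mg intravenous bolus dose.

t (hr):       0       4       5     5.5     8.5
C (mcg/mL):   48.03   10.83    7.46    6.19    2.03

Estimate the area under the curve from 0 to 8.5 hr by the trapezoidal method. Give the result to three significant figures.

AUC = 143 mcg/mL·hr

Trapezoidal AUC_0→8.5:
  [0→4]: (48.03+10.83)/2 × 4 = 117.72
  [4→5]: (10.83+7.46)/2 × 1 = 9.145
  [5→5.5]: (7.46+6.19)/2 × 0.5 = 3.4125
  [5.5→8.5]: (6.19+2.03)/2 × 3 = 12.33
  Sum = 142.6075 mcg/mL·hr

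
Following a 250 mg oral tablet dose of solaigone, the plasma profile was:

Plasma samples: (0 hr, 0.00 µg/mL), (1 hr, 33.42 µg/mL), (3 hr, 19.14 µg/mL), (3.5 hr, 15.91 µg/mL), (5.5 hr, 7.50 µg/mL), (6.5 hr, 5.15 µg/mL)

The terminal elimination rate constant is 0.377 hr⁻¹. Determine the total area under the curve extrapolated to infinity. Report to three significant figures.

Trapezoidal AUC_0→6.5:
  [0→1]: (0.00+33.42)/2 × 1 = 16.71
  [1→3]: (33.42+19.14)/2 × 2 = 52.56
  [3→3.5]: (19.14+15.91)/2 × 0.5 = 8.7625
  [3.5→5.5]: (15.91+7.50)/2 × 2 = 23.41
  [5.5→6.5]: (7.50+5.15)/2 × 1 = 6.325
  Sum = 107.7675 µg/mL·hr
Extrapolated tail: C_last / k_e = 5.15 / 0.377 = 13.660
AUC_0→∞ = 107.7675 + 13.660 = 121.4275 µg/mL·hr

AUC = 121 µg/mL·hr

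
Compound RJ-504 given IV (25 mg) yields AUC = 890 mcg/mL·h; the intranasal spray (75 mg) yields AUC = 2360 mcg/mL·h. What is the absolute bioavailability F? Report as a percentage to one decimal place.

F = 88.4%

F = (AUC_ev / D_ev) / (AUC_iv / D_iv)
  = (2360/75) / (890/25)
  = 31.4667 / 35.6 = 0.8839
  = 88.39%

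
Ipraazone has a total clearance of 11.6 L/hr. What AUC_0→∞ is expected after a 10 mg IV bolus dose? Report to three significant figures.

AUC = 0.862 mg/L·hr

AUC_0→∞ = Dose_iv / CL
        = 10 / 11.6 = 0.862069 mg/L·hr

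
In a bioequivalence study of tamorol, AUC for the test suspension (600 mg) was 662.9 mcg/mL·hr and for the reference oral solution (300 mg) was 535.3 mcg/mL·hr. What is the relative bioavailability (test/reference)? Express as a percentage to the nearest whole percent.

F_rel = (AUC_test/D_test) / (AUC_ref/D_ref)
      = (662.9/600) / (535.3/300)
      = 1.10483 / 1.78433 = 0.6192 = 61.92%

F_rel = 62%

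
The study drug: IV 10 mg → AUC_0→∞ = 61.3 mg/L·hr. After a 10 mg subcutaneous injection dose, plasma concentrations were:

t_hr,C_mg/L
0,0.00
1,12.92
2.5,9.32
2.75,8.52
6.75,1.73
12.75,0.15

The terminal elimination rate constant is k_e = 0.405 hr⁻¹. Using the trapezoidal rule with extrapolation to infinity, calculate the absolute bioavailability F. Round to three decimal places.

F = 0.846

Trapezoidal AUC_0→12.75 (subcutaneous injection):
  [0→1]: (0.00+12.92)/2 × 1 = 6.46
  [1→2.5]: (12.92+9.32)/2 × 1.5 = 16.68
  [2.5→2.75]: (9.32+8.52)/2 × 0.25 = 2.23
  [2.75→6.75]: (8.52+1.73)/2 × 4 = 20.5
  [6.75→12.75]: (1.73+0.15)/2 × 6 = 5.64
  Sum = 51.51 mg/L·hr
Tail: C_last/k_e = 0.15/0.405 = 0.370
AUC_0→∞ (subcutaneous injection) = 51.51 + 0.370 = 51.88 mg/L·hr
F = (AUC_ev/D_ev)/(AUC_iv/D_iv) = (51.88/10)/(61.3/10) = 5.188/6.13 = 0.8463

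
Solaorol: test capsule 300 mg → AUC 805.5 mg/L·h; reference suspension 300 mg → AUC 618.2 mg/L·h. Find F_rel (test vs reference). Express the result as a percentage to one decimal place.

F_rel = 130.3%

F_rel = (AUC_test/D_test) / (AUC_ref/D_ref)
      = (805.5/300) / (618.2/300)
      = 2.685 / 2.06067 = 1.3030 = 130.30%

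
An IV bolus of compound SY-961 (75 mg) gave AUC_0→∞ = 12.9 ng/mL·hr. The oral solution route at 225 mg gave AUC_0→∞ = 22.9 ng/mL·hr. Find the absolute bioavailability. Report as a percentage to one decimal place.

F = 59.2%

F = (AUC_ev / D_ev) / (AUC_iv / D_iv)
  = (22.9/225) / (12.9/75)
  = 0.101778 / 0.172 = 0.5917
  = 59.17%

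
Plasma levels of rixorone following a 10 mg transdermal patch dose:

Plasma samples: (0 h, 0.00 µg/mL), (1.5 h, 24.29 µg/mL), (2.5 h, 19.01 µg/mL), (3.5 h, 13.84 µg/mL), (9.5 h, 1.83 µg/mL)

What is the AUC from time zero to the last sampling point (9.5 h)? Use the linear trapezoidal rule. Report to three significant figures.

AUC = 103 µg/mL·h

Trapezoidal AUC_0→9.5:
  [0→1.5]: (0.00+24.29)/2 × 1.5 = 18.2175
  [1.5→2.5]: (24.29+19.01)/2 × 1 = 21.65
  [2.5→3.5]: (19.01+13.84)/2 × 1 = 16.425
  [3.5→9.5]: (13.84+1.83)/2 × 6 = 47.01
  Sum = 103.3025 µg/mL·h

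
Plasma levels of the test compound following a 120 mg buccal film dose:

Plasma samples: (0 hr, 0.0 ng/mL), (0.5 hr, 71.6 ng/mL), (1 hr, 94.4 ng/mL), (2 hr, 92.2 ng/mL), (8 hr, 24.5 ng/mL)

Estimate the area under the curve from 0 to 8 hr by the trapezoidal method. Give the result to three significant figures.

AUC = 503 ng/mL·hr

Trapezoidal AUC_0→8:
  [0→0.5]: (0.0+71.6)/2 × 0.5 = 17.9
  [0.5→1]: (71.6+94.4)/2 × 0.5 = 41.5
  [1→2]: (94.4+92.2)/2 × 1 = 93.3
  [2→8]: (92.2+24.5)/2 × 6 = 350.1
  Sum = 502.8 ng/mL·hr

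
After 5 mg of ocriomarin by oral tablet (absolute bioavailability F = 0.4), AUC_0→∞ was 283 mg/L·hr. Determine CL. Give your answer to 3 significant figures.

CL = F × Dose / AUC_0→∞
   = 0.4 × 5 / 283 = 0.00706714 L/hr

CL = 0.00707 L/hr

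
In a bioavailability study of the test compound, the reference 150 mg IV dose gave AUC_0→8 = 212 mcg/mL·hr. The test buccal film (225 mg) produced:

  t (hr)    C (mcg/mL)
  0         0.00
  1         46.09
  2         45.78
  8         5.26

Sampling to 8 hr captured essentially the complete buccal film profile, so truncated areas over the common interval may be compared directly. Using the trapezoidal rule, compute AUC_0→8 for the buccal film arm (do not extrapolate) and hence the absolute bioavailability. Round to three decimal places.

Trapezoidal AUC_0→8 (buccal film):
  [0→1]: (0.00+46.09)/2 × 1 = 23.045
  [1→2]: (46.09+45.78)/2 × 1 = 45.935
  [2→8]: (45.78+5.26)/2 × 6 = 153.12
  Sum = 222.1 mcg/mL·hr
F = (AUC_ev/D_ev)/(AUC_iv/D_iv) = (222.1/225)/(212/150) = 0.987111/1.41333 = 0.6984

F = 0.698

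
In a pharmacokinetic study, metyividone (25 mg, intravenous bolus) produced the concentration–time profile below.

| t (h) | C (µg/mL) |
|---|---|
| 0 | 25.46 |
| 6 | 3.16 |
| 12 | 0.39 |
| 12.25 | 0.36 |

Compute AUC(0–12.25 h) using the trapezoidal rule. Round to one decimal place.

Trapezoidal AUC_0→12.25:
  [0→6]: (25.46+3.16)/2 × 6 = 85.86
  [6→12]: (3.16+0.39)/2 × 6 = 10.65
  [12→12.25]: (0.39+0.36)/2 × 0.25 = 0.09375
  Sum = 96.60375 µg/mL·h

AUC = 96.6 µg/mL·h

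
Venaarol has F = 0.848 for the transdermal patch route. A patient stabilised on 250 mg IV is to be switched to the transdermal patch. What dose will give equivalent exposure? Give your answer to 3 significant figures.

D_transdermal = 295 mg

For equal systemic exposure: F × D_ev = D_iv
D_ev = D_iv / F = 250 / 0.848 = 294.811 mg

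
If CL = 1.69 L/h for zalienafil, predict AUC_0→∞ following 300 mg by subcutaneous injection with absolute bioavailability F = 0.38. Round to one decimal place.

AUC_0→∞ = F × Dose / CL
        = 0.38 × 300 / 1.69 = 67.4556 mg/L·h

AUC = 67.5 mg/L·h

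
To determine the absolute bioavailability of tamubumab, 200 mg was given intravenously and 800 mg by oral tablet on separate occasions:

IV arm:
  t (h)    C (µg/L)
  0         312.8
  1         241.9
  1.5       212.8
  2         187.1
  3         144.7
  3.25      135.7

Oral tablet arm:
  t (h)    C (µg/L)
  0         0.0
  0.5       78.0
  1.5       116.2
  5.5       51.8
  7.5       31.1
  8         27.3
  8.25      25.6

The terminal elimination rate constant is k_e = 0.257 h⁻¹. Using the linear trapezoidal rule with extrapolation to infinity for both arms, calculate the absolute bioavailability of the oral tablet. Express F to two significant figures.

Trapezoidal AUC_0→3.25 (IV):
  [0→1]: (312.8+241.9)/2 × 1 = 277.35
  [1→1.5]: (241.9+212.8)/2 × 0.5 = 113.675
  [1.5→2]: (212.8+187.1)/2 × 0.5 = 99.975
  [2→3]: (187.1+144.7)/2 × 1 = 165.9
  [3→3.25]: (144.7+135.7)/2 × 0.25 = 35.05
  Sum = 691.95 µg/L·h
IV tail: 135.7/0.257 = 528.016; AUC_iv,0→∞ = 691.95 + 528.016 = 1219.966 µg/L·h
Trapezoidal AUC_0→8.25 (oral tablet):
  [0→0.5]: (0.0+78.0)/2 × 0.5 = 19.5
  [0.5→1.5]: (78.0+116.2)/2 × 1 = 97.1
  [1.5→5.5]: (116.2+51.8)/2 × 4 = 336.0
  [5.5→7.5]: (51.8+31.1)/2 × 2 = 82.9
  [7.5→8]: (31.1+27.3)/2 × 0.5 = 14.6
  [8→8.25]: (27.3+25.6)/2 × 0.25 = 6.6125
  Sum = 556.7125 µg/L·h
oral tablet tail: 25.6/0.257 = 99.611; AUC_ev,0→∞ = 556.7125 + 99.611 = 656.3235 µg/L·h
F = (AUC_ev/D_ev)/(AUC_iv/D_iv) = (656.3235/800)/(1219.966/200) = 0.820404/6.09983 = 0.1345

F = 0.13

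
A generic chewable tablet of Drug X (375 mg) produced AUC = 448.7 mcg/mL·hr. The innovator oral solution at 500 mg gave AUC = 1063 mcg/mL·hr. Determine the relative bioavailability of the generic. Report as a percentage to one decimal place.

F_rel = 56.3%

F_rel = (AUC_test/D_test) / (AUC_ref/D_ref)
      = (448.7/375) / (1063/500)
      = 1.19653 / 2.126 = 0.5628 = 56.28%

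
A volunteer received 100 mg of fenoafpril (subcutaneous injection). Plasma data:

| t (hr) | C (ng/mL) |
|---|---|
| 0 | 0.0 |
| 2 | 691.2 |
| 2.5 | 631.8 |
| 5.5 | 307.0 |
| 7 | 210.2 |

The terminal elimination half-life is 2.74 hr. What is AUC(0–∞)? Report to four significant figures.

Trapezoidal AUC_0→7:
  [0→2]: (0.0+691.2)/2 × 2 = 691.2
  [2→2.5]: (691.2+631.8)/2 × 0.5 = 330.75
  [2.5→5.5]: (631.8+307.0)/2 × 3 = 1408.2
  [5.5→7]: (307.0+210.2)/2 × 1.5 = 387.9
  Sum = 2818.05 ng/mL·hr
k_e = ln2 / t½ = 0.693147 / 2.74 = 0.2530 hr^-1
Extrapolated tail: C_last / k_e = 210.2 / 0.253 = 830.830
AUC_0→∞ = 2818.05 + 830.830 = 3648.88 ng/mL·hr

AUC = 3649 ng/mL·hr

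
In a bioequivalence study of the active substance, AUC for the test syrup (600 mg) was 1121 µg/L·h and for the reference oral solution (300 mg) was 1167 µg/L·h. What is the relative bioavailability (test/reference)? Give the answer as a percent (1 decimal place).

F_rel = (AUC_test/D_test) / (AUC_ref/D_ref)
      = (1121/600) / (1167/300)
      = 1.86833 / 3.89 = 0.4803 = 48.03%

F_rel = 48.0%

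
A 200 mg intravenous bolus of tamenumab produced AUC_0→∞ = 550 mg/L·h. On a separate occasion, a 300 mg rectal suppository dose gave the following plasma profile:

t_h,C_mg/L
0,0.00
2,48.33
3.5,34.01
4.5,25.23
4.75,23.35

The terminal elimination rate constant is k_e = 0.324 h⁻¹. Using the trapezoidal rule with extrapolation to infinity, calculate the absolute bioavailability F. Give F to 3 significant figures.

F = 0.264

Trapezoidal AUC_0→4.75 (rectal suppository):
  [0→2]: (0.00+48.33)/2 × 2 = 48.33
  [2→3.5]: (48.33+34.01)/2 × 1.5 = 61.755
  [3.5→4.5]: (34.01+25.23)/2 × 1 = 29.62
  [4.5→4.75]: (25.23+23.35)/2 × 0.25 = 6.0725
  Sum = 145.7775 mg/L·h
Tail: C_last/k_e = 23.35/0.324 = 72.068
AUC_0→∞ (rectal suppository) = 145.7775 + 72.068 = 217.8455 mg/L·h
F = (AUC_ev/D_ev)/(AUC_iv/D_iv) = (217.8455/300)/(550/200) = 0.726152/2.75 = 0.2641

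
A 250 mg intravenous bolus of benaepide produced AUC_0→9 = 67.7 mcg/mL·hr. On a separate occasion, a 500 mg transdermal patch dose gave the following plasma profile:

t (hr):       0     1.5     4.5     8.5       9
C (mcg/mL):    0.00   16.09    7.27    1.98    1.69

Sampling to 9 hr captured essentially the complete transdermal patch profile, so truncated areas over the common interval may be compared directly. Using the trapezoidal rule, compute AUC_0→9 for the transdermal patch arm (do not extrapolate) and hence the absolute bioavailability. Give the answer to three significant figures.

Trapezoidal AUC_0→9 (transdermal patch):
  [0→1.5]: (0.00+16.09)/2 × 1.5 = 12.0675
  [1.5→4.5]: (16.09+7.27)/2 × 3 = 35.04
  [4.5→8.5]: (7.27+1.98)/2 × 4 = 18.5
  [8.5→9]: (1.98+1.69)/2 × 0.5 = 0.9175
  Sum = 66.525 mcg/mL·hr
F = (AUC_ev/D_ev)/(AUC_iv/D_iv) = (66.525/500)/(67.7/250) = 0.13305/0.2708 = 0.4913

F = 0.491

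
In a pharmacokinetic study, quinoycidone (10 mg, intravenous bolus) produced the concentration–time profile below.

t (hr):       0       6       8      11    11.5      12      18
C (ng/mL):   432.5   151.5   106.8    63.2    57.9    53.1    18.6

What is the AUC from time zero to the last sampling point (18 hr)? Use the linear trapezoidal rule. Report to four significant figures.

AUC = 2538 ng/mL·hr

Trapezoidal AUC_0→18:
  [0→6]: (432.5+151.5)/2 × 6 = 1752.0
  [6→8]: (151.5+106.8)/2 × 2 = 258.3
  [8→11]: (106.8+63.2)/2 × 3 = 255.0
  [11→11.5]: (63.2+57.9)/2 × 0.5 = 30.275
  [11.5→12]: (57.9+53.1)/2 × 0.5 = 27.75
  [12→18]: (53.1+18.6)/2 × 6 = 215.1
  Sum = 2538.425 ng/mL·hr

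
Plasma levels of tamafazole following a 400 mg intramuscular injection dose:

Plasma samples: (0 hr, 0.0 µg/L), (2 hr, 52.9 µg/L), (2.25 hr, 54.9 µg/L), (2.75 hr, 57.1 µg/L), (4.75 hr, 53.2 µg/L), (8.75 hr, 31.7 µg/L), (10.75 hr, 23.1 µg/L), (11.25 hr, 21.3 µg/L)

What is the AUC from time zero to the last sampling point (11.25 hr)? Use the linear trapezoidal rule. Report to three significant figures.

AUC = 440 µg/L·hr

Trapezoidal AUC_0→11.25:
  [0→2]: (0.0+52.9)/2 × 2 = 52.9
  [2→2.25]: (52.9+54.9)/2 × 0.25 = 13.475
  [2.25→2.75]: (54.9+57.1)/2 × 0.5 = 28.0
  [2.75→4.75]: (57.1+53.2)/2 × 2 = 110.3
  [4.75→8.75]: (53.2+31.7)/2 × 4 = 169.8
  [8.75→10.75]: (31.7+23.1)/2 × 2 = 54.8
  [10.75→11.25]: (23.1+21.3)/2 × 0.5 = 11.1
  Sum = 440.375 µg/L·hr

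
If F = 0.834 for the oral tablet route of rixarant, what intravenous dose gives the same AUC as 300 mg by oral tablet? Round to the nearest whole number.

Systemic exposure from an extravascular dose = F × D_ev, so the equivalent IV dose is F × D_ev.
D_iv = F × D_ev = 0.834 × 300 = 250.2 mg

D_iv = 250 mg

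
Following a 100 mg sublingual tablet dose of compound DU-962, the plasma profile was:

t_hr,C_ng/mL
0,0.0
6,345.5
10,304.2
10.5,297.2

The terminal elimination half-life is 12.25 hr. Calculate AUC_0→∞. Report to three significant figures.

Trapezoidal AUC_0→10.5:
  [0→6]: (0.0+345.5)/2 × 6 = 1036.5
  [6→10]: (345.5+304.2)/2 × 4 = 1299.4
  [10→10.5]: (304.2+297.2)/2 × 0.5 = 150.35
  Sum = 2486.25 ng/mL·hr
k_e = ln2 / t½ = 0.693147 / 12.25 = 0.0566 hr^-1
Extrapolated tail: C_last / k_e = 297.2 / 0.0566 = 5250.883
AUC_0→∞ = 2486.25 + 5250.883 = 7737.133 ng/mL·hr

AUC = 7740 ng/mL·hr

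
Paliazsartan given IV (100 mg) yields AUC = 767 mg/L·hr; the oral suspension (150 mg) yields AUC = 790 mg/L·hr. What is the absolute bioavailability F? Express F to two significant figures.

F = 0.69

F = (AUC_ev / D_ev) / (AUC_iv / D_iv)
  = (790/150) / (767/100)
  = 5.26667 / 7.67 = 0.6867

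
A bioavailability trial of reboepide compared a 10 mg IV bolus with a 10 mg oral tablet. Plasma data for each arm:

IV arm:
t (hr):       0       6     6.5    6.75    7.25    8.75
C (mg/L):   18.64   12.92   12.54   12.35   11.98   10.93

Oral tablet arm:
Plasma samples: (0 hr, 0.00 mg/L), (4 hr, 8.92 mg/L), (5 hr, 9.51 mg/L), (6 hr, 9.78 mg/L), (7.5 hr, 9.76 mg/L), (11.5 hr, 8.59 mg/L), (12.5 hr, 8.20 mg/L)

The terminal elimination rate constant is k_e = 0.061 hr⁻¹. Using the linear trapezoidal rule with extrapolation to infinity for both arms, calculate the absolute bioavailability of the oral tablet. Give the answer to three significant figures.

F = 0.753

Trapezoidal AUC_0→8.75 (IV):
  [0→6]: (18.64+12.92)/2 × 6 = 94.68
  [6→6.5]: (12.92+12.54)/2 × 0.5 = 6.365
  [6.5→6.75]: (12.54+12.35)/2 × 0.25 = 3.11125
  [6.75→7.25]: (12.35+11.98)/2 × 0.5 = 6.0825
  [7.25→8.75]: (11.98+10.93)/2 × 1.5 = 17.1825
  Sum = 127.42125 mg/L·hr
IV tail: 10.93/0.061 = 179.180; AUC_iv,0→∞ = 127.42125 + 179.180 = 306.60125 mg/L·hr
Trapezoidal AUC_0→12.5 (oral tablet):
  [0→4]: (0.00+8.92)/2 × 4 = 17.84
  [4→5]: (8.92+9.51)/2 × 1 = 9.215
  [5→6]: (9.51+9.78)/2 × 1 = 9.645
  [6→7.5]: (9.78+9.76)/2 × 1.5 = 14.655
  [7.5→11.5]: (9.76+8.59)/2 × 4 = 36.7
  [11.5→12.5]: (8.59+8.20)/2 × 1 = 8.395
  Sum = 96.45 mg/L·hr
oral tablet tail: 8.20/0.061 = 134.426; AUC_ev,0→∞ = 96.45 + 134.426 = 230.876 mg/L·hr
F = (AUC_ev/D_ev)/(AUC_iv/D_iv) = (230.876/10)/(306.60125/10) = 23.0876/30.660125 = 0.7530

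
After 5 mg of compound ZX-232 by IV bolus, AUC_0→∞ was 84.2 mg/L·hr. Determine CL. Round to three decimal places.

CL = Dose_iv / AUC_0→∞
   = 5 / 84.2 = 0.0593824 L/hr

CL = 0.059 L/hr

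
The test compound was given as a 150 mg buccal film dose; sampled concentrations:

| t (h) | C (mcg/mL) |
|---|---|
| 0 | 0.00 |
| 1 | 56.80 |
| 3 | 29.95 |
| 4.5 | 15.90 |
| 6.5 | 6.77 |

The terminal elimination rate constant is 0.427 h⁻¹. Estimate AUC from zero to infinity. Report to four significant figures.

AUC = 188.1 mcg/mL·h

Trapezoidal AUC_0→6.5:
  [0→1]: (0.00+56.80)/2 × 1 = 28.4
  [1→3]: (56.80+29.95)/2 × 2 = 86.75
  [3→4.5]: (29.95+15.90)/2 × 1.5 = 34.3875
  [4.5→6.5]: (15.90+6.77)/2 × 2 = 22.67
  Sum = 172.2075 mcg/mL·h
Extrapolated tail: C_last / k_e = 6.77 / 0.427 = 15.855
AUC_0→∞ = 172.2075 + 15.855 = 188.0625 mcg/mL·h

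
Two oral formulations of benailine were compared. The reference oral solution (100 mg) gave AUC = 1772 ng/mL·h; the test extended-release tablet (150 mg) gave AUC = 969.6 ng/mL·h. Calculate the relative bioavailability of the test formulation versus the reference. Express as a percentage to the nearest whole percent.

F_rel = (AUC_test/D_test) / (AUC_ref/D_ref)
      = (969.6/150) / (1772/100)
      = 6.464 / 17.72 = 0.3648 = 36.48%

F_rel = 36%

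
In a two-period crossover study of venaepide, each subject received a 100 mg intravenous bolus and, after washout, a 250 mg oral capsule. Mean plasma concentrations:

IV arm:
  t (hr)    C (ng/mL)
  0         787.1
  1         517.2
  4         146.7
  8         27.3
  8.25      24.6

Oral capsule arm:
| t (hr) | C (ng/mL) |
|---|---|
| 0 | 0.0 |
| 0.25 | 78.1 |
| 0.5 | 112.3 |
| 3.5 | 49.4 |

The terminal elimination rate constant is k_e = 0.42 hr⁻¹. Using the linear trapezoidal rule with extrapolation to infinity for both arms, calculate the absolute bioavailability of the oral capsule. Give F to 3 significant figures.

Trapezoidal AUC_0→8.25 (IV):
  [0→1]: (787.1+517.2)/2 × 1 = 652.15
  [1→4]: (517.2+146.7)/2 × 3 = 995.85
  [4→8]: (146.7+27.3)/2 × 4 = 348.0
  [8→8.25]: (27.3+24.6)/2 × 0.25 = 6.4875
  Sum = 2002.4875 ng/mL·hr
IV tail: 24.6/0.42 = 58.571; AUC_iv,0→∞ = 2002.4875 + 58.571 = 2061.0585 ng/mL·hr
Trapezoidal AUC_0→3.5 (oral capsule):
  [0→0.25]: (0.0+78.1)/2 × 0.25 = 9.7625
  [0.25→0.5]: (78.1+112.3)/2 × 0.25 = 23.8
  [0.5→3.5]: (112.3+49.4)/2 × 3 = 242.55
  Sum = 276.1125 ng/mL·hr
oral capsule tail: 49.4/0.42 = 117.619; AUC_ev,0→∞ = 276.1125 + 117.619 = 393.7315 ng/mL·hr
F = (AUC_ev/D_ev)/(AUC_iv/D_iv) = (393.7315/250)/(2061.0585/100) = 1.574926/20.610585 = 0.0764

F = 0.0764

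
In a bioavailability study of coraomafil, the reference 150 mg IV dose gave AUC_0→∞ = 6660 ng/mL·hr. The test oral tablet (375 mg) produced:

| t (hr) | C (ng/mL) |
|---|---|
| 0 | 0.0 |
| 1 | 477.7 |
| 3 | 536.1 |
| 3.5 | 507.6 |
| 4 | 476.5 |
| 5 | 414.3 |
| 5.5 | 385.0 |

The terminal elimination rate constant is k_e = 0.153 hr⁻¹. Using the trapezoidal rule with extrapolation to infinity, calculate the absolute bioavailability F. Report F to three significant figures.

Trapezoidal AUC_0→5.5 (oral tablet):
  [0→1]: (0.0+477.7)/2 × 1 = 238.85
  [1→3]: (477.7+536.1)/2 × 2 = 1013.8
  [3→3.5]: (536.1+507.6)/2 × 0.5 = 260.925
  [3.5→4]: (507.6+476.5)/2 × 0.5 = 246.025
  [4→5]: (476.5+414.3)/2 × 1 = 445.4
  [5→5.5]: (414.3+385.0)/2 × 0.5 = 199.825
  Sum = 2404.825 ng/mL·hr
Tail: C_last/k_e = 385.0/0.153 = 2516.340
AUC_0→∞ (oral tablet) = 2404.825 + 2516.340 = 4921.165 ng/mL·hr
F = (AUC_ev/D_ev)/(AUC_iv/D_iv) = (4921.165/375)/(6660/150) = 13.1231/44.4 = 0.2956

F = 0.296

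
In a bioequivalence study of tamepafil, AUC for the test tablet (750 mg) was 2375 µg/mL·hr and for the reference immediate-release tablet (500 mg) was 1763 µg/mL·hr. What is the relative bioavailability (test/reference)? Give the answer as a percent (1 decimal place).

F_rel = 89.8%

F_rel = (AUC_test/D_test) / (AUC_ref/D_ref)
      = (2375/750) / (1763/500)
      = 3.16667 / 3.526 = 0.8981 = 89.81%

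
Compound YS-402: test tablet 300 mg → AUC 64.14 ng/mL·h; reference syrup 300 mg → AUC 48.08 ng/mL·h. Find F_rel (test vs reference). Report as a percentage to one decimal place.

F_rel = 133.4%

F_rel = (AUC_test/D_test) / (AUC_ref/D_ref)
      = (64.14/300) / (48.08/300)
      = 0.2138 / 0.160267 = 1.3340 = 133.40%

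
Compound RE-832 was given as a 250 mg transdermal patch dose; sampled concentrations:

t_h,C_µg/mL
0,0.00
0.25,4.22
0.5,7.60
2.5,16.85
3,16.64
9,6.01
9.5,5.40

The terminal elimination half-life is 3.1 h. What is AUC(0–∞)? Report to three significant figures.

AUC = 130 µg/mL·h

Trapezoidal AUC_0→9.5:
  [0→0.25]: (0.00+4.22)/2 × 0.25 = 0.5275
  [0.25→0.5]: (4.22+7.60)/2 × 0.25 = 1.4775
  [0.5→2.5]: (7.60+16.85)/2 × 2 = 24.45
  [2.5→3]: (16.85+16.64)/2 × 0.5 = 8.3725
  [3→9]: (16.64+6.01)/2 × 6 = 67.95
  [9→9.5]: (6.01+5.40)/2 × 0.5 = 2.8525
  Sum = 105.63 µg/mL·h
k_e = ln2 / t½ = 0.693147 / 3.1 = 0.2236 h^-1
Extrapolated tail: C_last / k_e = 5.40 / 0.2236 = 24.150
AUC_0→∞ = 105.63 + 24.150 = 129.78 µg/mL·h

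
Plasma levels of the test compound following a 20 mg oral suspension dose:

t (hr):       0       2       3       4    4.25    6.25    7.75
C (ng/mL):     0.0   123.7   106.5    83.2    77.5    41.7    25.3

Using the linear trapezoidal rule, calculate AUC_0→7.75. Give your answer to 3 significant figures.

Trapezoidal AUC_0→7.75:
  [0→2]: (0.0+123.7)/2 × 2 = 123.7
  [2→3]: (123.7+106.5)/2 × 1 = 115.1
  [3→4]: (106.5+83.2)/2 × 1 = 94.85
  [4→4.25]: (83.2+77.5)/2 × 0.25 = 20.0875
  [4.25→6.25]: (77.5+41.7)/2 × 2 = 119.2
  [6.25→7.75]: (41.7+25.3)/2 × 1.5 = 50.25
  Sum = 523.1875 ng/mL·hr

AUC = 523 ng/mL·hr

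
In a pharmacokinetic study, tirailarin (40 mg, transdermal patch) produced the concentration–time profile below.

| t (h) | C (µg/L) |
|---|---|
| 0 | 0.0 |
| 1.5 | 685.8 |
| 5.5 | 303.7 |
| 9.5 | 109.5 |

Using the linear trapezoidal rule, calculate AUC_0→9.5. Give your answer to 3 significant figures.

Trapezoidal AUC_0→9.5:
  [0→1.5]: (0.0+685.8)/2 × 1.5 = 514.35
  [1.5→5.5]: (685.8+303.7)/2 × 4 = 1979.0
  [5.5→9.5]: (303.7+109.5)/2 × 4 = 826.4
  Sum = 3319.75 µg/L·h

AUC = 3320 µg/L·h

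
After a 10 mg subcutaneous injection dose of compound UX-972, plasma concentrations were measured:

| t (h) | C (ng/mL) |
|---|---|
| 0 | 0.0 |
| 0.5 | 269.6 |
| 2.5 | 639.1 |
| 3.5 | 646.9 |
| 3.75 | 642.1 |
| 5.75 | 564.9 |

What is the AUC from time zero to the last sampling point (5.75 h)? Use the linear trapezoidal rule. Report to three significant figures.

Trapezoidal AUC_0→5.75:
  [0→0.5]: (0.0+269.6)/2 × 0.5 = 67.4
  [0.5→2.5]: (269.6+639.1)/2 × 2 = 908.7
  [2.5→3.5]: (639.1+646.9)/2 × 1 = 643.0
  [3.5→3.75]: (646.9+642.1)/2 × 0.25 = 161.125
  [3.75→5.75]: (642.1+564.9)/2 × 2 = 1207.0
  Sum = 2987.225 ng/mL·h

AUC = 2990 ng/mL·h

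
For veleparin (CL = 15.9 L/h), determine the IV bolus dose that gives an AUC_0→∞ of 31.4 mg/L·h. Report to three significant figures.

Dose_iv = CL × AUC_0→∞
     = 15.9 × 31.4 = 499.26 mg

Dose = 499 mg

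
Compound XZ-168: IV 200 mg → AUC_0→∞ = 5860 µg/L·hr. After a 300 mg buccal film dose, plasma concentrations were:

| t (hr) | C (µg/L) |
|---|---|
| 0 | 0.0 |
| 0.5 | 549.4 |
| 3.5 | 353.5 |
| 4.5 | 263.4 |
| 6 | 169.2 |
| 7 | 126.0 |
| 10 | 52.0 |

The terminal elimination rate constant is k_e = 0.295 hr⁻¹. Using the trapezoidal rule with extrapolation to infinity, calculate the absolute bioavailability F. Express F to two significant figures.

Trapezoidal AUC_0→10 (buccal film):
  [0→0.5]: (0.0+549.4)/2 × 0.5 = 137.35
  [0.5→3.5]: (549.4+353.5)/2 × 3 = 1354.35
  [3.5→4.5]: (353.5+263.4)/2 × 1 = 308.45
  [4.5→6]: (263.4+169.2)/2 × 1.5 = 324.45
  [6→7]: (169.2+126.0)/2 × 1 = 147.6
  [7→10]: (126.0+52.0)/2 × 3 = 267.0
  Sum = 2539.2 µg/L·hr
Tail: C_last/k_e = 52.0/0.295 = 176.271
AUC_0→∞ (buccal film) = 2539.2 + 176.271 = 2715.471 µg/L·hr
F = (AUC_ev/D_ev)/(AUC_iv/D_iv) = (2715.471/300)/(5860/200) = 9.05157/29.3 = 0.3089

F = 0.31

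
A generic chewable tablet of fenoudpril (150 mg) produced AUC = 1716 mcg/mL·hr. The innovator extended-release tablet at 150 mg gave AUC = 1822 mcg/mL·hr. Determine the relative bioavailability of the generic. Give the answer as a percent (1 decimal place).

F_rel = 94.2%

F_rel = (AUC_test/D_test) / (AUC_ref/D_ref)
      = (1716/150) / (1822/150)
      = 11.44 / 12.1467 = 0.9418 = 94.18%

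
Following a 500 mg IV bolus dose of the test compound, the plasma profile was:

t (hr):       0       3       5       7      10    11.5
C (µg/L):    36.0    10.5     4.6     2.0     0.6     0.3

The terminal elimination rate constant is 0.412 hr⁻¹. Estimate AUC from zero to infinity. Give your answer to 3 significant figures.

AUC = 96.8 µg/L·hr

Trapezoidal AUC_0→11.5:
  [0→3]: (36.0+10.5)/2 × 3 = 69.75
  [3→5]: (10.5+4.6)/2 × 2 = 15.1
  [5→7]: (4.6+2.0)/2 × 2 = 6.6
  [7→10]: (2.0+0.6)/2 × 3 = 3.9
  [10→11.5]: (0.6+0.3)/2 × 1.5 = 0.675
  Sum = 96.025 µg/L·hr
Extrapolated tail: C_last / k_e = 0.3 / 0.412 = 0.728
AUC_0→∞ = 96.025 + 0.728 = 96.753 µg/L·hr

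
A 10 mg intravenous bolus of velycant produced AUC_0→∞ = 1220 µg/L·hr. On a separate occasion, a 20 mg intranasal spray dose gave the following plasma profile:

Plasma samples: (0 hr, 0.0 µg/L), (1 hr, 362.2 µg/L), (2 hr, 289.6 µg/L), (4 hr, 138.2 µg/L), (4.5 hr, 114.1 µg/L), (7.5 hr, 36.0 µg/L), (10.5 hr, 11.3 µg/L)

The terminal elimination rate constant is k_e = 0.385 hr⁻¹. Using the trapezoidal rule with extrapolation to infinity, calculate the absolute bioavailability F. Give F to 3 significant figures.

F = 0.542

Trapezoidal AUC_0→10.5 (intranasal spray):
  [0→1]: (0.0+362.2)/2 × 1 = 181.1
  [1→2]: (362.2+289.6)/2 × 1 = 325.9
  [2→4]: (289.6+138.2)/2 × 2 = 427.8
  [4→4.5]: (138.2+114.1)/2 × 0.5 = 63.075
  [4.5→7.5]: (114.1+36.0)/2 × 3 = 225.15
  [7.5→10.5]: (36.0+11.3)/2 × 3 = 70.95
  Sum = 1293.975 µg/L·hr
Tail: C_last/k_e = 11.3/0.385 = 29.351
AUC_0→∞ (intranasal spray) = 1293.975 + 29.351 = 1323.326 µg/L·hr
F = (AUC_ev/D_ev)/(AUC_iv/D_iv) = (1323.326/20)/(1220/10) = 66.1663/122 = 0.5423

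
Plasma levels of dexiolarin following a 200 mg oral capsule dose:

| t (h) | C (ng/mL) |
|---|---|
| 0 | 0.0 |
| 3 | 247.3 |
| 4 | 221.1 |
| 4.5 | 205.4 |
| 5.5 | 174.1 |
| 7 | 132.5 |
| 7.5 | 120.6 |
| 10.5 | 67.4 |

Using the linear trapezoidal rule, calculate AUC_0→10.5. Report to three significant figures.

Trapezoidal AUC_0→10.5:
  [0→3]: (0.0+247.3)/2 × 3 = 370.95
  [3→4]: (247.3+221.1)/2 × 1 = 234.2
  [4→4.5]: (221.1+205.4)/2 × 0.5 = 106.625
  [4.5→5.5]: (205.4+174.1)/2 × 1 = 189.75
  [5.5→7]: (174.1+132.5)/2 × 1.5 = 229.95
  [7→7.5]: (132.5+120.6)/2 × 0.5 = 63.275
  [7.5→10.5]: (120.6+67.4)/2 × 3 = 282.0
  Sum = 1476.75 ng/mL·h

AUC = 1480 ng/mL·h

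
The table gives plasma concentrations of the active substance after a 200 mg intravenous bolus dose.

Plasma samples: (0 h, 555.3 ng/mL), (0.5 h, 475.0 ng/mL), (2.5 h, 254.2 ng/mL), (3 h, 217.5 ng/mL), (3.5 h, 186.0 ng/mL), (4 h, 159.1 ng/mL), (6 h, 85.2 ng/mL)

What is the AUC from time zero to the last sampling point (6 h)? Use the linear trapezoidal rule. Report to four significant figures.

Trapezoidal AUC_0→6:
  [0→0.5]: (555.3+475.0)/2 × 0.5 = 257.575
  [0.5→2.5]: (475.0+254.2)/2 × 2 = 729.2
  [2.5→3]: (254.2+217.5)/2 × 0.5 = 117.925
  [3→3.5]: (217.5+186.0)/2 × 0.5 = 100.875
  [3.5→4]: (186.0+159.1)/2 × 0.5 = 86.275
  [4→6]: (159.1+85.2)/2 × 2 = 244.3
  Sum = 1536.15 ng/mL·h

AUC = 1536 ng/mL·h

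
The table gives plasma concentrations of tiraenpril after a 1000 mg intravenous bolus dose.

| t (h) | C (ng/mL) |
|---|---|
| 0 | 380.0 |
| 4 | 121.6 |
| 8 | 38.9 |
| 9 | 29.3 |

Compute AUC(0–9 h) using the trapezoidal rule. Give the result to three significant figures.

AUC = 1360 ng/mL·h

Trapezoidal AUC_0→9:
  [0→4]: (380.0+121.6)/2 × 4 = 1003.2
  [4→8]: (121.6+38.9)/2 × 4 = 321.0
  [8→9]: (38.9+29.3)/2 × 1 = 34.1
  Sum = 1358.3 ng/mL·h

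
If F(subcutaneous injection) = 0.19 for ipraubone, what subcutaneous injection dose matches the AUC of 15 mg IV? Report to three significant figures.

For equal systemic exposure: F × D_ev = D_iv
D_ev = D_iv / F = 15 / 0.19 = 78.9474 mg

D_subcutaneous = 78.9 mg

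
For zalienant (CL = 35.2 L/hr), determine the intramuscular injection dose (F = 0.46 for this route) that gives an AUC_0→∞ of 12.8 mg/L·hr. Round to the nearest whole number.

Dose = 979 mg

Dose = CL × AUC_0→∞ / F
     = 35.2 × 12.8 / 0.46 = 979.478 mg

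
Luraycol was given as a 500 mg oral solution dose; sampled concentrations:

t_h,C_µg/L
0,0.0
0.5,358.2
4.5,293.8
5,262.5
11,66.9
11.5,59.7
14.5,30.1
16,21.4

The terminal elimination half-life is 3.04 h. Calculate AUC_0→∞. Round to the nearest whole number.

AUC = 2820 µg/L·h

Trapezoidal AUC_0→16:
  [0→0.5]: (0.0+358.2)/2 × 0.5 = 89.55
  [0.5→4.5]: (358.2+293.8)/2 × 4 = 1304.0
  [4.5→5]: (293.8+262.5)/2 × 0.5 = 139.075
  [5→11]: (262.5+66.9)/2 × 6 = 988.2
  [11→11.5]: (66.9+59.7)/2 × 0.5 = 31.65
  [11.5→14.5]: (59.7+30.1)/2 × 3 = 134.7
  [14.5→16]: (30.1+21.4)/2 × 1.5 = 38.625
  Sum = 2725.8 µg/L·h
k_e = ln2 / t½ = 0.693147 / 3.04 = 0.2280 h^-1
Extrapolated tail: C_last / k_e = 21.4 / 0.228 = 93.860
AUC_0→∞ = 2725.8 + 93.860 = 2819.66 µg/L·h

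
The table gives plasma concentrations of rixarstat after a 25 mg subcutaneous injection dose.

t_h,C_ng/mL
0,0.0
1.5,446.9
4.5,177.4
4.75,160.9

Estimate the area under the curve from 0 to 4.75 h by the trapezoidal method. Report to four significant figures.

AUC = 1314 ng/mL·h

Trapezoidal AUC_0→4.75:
  [0→1.5]: (0.0+446.9)/2 × 1.5 = 335.175
  [1.5→4.5]: (446.9+177.4)/2 × 3 = 936.45
  [4.5→4.75]: (177.4+160.9)/2 × 0.25 = 42.2875
  Sum = 1313.9125 ng/mL·h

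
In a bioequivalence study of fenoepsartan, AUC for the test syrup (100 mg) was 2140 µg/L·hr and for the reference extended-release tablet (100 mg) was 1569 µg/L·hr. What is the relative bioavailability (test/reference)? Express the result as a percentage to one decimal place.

F_rel = 136.4%

F_rel = (AUC_test/D_test) / (AUC_ref/D_ref)
      = (2140/100) / (1569/100)
      = 21.4 / 15.69 = 1.3639 = 136.39%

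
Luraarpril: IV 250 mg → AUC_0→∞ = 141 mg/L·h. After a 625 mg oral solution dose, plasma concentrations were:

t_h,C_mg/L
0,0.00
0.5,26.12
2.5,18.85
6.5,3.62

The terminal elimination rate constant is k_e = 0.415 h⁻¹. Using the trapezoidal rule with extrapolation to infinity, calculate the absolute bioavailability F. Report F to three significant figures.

Trapezoidal AUC_0→6.5 (oral solution):
  [0→0.5]: (0.00+26.12)/2 × 0.5 = 6.53
  [0.5→2.5]: (26.12+18.85)/2 × 2 = 44.97
  [2.5→6.5]: (18.85+3.62)/2 × 4 = 44.94
  Sum = 96.44 mg/L·h
Tail: C_last/k_e = 3.62/0.415 = 8.723
AUC_0→∞ (oral solution) = 96.44 + 8.723 = 105.163 mg/L·h
F = (AUC_ev/D_ev)/(AUC_iv/D_iv) = (105.163/625)/(141/250) = 0.1682608/0.564 = 0.2983

F = 0.298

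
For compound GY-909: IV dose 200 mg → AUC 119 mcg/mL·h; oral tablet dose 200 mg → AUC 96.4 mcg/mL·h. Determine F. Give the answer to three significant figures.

F = 0.810

F = (AUC_ev / D_ev) / (AUC_iv / D_iv)
  = (96.4/200) / (119/200)
  = 0.482 / 0.595 = 0.8101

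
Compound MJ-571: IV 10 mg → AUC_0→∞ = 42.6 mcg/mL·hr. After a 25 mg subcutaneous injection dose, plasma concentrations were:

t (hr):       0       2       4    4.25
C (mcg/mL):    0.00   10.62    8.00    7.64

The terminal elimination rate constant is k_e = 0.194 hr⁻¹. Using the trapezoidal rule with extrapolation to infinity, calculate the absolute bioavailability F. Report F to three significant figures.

Trapezoidal AUC_0→4.25 (subcutaneous injection):
  [0→2]: (0.00+10.62)/2 × 2 = 10.62
  [2→4]: (10.62+8.00)/2 × 2 = 18.62
  [4→4.25]: (8.00+7.64)/2 × 0.25 = 1.955
  Sum = 31.195 mcg/mL·hr
Tail: C_last/k_e = 7.64/0.194 = 39.381
AUC_0→∞ (subcutaneous injection) = 31.195 + 39.381 = 70.576 mcg/mL·hr
F = (AUC_ev/D_ev)/(AUC_iv/D_iv) = (70.576/25)/(42.6/10) = 2.82304/4.26 = 0.6627

F = 0.663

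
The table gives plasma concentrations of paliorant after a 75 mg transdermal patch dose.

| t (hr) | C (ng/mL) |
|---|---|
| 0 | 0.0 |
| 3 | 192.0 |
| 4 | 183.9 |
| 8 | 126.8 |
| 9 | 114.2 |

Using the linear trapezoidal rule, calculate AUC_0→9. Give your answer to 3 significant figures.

Trapezoidal AUC_0→9:
  [0→3]: (0.0+192.0)/2 × 3 = 288.0
  [3→4]: (192.0+183.9)/2 × 1 = 187.95
  [4→8]: (183.9+126.8)/2 × 4 = 621.4
  [8→9]: (126.8+114.2)/2 × 1 = 120.5
  Sum = 1217.85 ng/mL·hr

AUC = 1220 ng/mL·hr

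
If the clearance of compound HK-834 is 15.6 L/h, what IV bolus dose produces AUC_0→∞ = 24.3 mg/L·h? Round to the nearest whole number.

Dose_iv = CL × AUC_0→∞
     = 15.6 × 24.3 = 379.08 mg

Dose = 379 mg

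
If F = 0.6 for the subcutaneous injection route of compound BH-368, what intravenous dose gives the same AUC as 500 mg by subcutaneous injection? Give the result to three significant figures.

D_iv = 300 mg

Systemic exposure from an extravascular dose = F × D_ev, so the equivalent IV dose is F × D_ev.
D_iv = F × D_ev = 0.6 × 500 = 300 mg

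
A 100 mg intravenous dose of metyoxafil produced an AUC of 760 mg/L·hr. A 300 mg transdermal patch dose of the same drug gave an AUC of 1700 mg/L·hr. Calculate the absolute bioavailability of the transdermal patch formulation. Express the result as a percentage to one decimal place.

F = (AUC_ev / D_ev) / (AUC_iv / D_iv)
  = (1700/300) / (760/100)
  = 5.66667 / 7.6 = 0.7456
  = 74.56%

F = 74.6%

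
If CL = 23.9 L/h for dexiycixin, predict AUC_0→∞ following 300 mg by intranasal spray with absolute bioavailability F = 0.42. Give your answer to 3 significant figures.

AUC_0→∞ = F × Dose / CL
        = 0.42 × 300 / 23.9 = 5.27197 mg/L·h

AUC = 5.27 mg/L·h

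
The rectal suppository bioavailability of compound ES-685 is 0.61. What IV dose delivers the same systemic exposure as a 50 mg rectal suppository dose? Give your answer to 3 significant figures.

D_iv = 30.5 mg

Systemic exposure from an extravascular dose = F × D_ev, so the equivalent IV dose is F × D_ev.
D_iv = F × D_ev = 0.61 × 50 = 30.5 mg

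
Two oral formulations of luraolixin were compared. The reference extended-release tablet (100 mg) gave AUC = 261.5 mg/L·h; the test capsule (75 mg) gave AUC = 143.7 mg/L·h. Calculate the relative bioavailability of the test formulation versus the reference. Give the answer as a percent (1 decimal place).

F_rel = 73.3%

F_rel = (AUC_test/D_test) / (AUC_ref/D_ref)
      = (143.7/75) / (261.5/100)
      = 1.916 / 2.615 = 0.7327 = 73.27%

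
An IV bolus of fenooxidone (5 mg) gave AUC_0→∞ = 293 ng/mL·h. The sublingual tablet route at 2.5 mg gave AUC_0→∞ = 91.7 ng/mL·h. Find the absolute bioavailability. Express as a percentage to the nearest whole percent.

F = (AUC_ev / D_ev) / (AUC_iv / D_iv)
  = (91.7/2.5) / (293/5)
  = 36.68 / 58.6 = 0.6259
  = 62.59%

F = 63%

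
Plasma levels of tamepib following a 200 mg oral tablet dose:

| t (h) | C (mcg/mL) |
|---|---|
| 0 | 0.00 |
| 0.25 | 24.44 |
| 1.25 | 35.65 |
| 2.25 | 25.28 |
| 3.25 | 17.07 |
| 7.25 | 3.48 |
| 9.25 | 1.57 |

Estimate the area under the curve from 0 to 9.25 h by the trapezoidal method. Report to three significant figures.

Trapezoidal AUC_0→9.25:
  [0→0.25]: (0.00+24.44)/2 × 0.25 = 3.055
  [0.25→1.25]: (24.44+35.65)/2 × 1 = 30.045
  [1.25→2.25]: (35.65+25.28)/2 × 1 = 30.465
  [2.25→3.25]: (25.28+17.07)/2 × 1 = 21.175
  [3.25→7.25]: (17.07+3.48)/2 × 4 = 41.1
  [7.25→9.25]: (3.48+1.57)/2 × 2 = 5.05
  Sum = 130.89 mcg/mL·h

AUC = 131 mcg/mL·h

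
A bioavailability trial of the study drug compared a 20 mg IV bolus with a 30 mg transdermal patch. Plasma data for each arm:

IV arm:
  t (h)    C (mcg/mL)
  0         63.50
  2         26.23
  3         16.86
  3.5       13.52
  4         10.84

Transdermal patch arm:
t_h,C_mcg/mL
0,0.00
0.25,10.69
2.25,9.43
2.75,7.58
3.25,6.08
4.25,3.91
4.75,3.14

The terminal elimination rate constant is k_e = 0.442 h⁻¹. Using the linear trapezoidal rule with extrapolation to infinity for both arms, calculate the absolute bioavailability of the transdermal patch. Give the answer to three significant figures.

Trapezoidal AUC_0→4 (IV):
  [0→2]: (63.50+26.23)/2 × 2 = 89.73
  [2→3]: (26.23+16.86)/2 × 1 = 21.545
  [3→3.5]: (16.86+13.52)/2 × 0.5 = 7.595
  [3.5→4]: (13.52+10.84)/2 × 0.5 = 6.09
  Sum = 124.96 mcg/mL·h
IV tail: 10.84/0.442 = 24.525; AUC_iv,0→∞ = 124.96 + 24.525 = 149.485 mcg/mL·h
Trapezoidal AUC_0→4.75 (transdermal patch):
  [0→0.25]: (0.00+10.69)/2 × 0.25 = 1.33625
  [0.25→2.25]: (10.69+9.43)/2 × 2 = 20.12
  [2.25→2.75]: (9.43+7.58)/2 × 0.5 = 4.2525
  [2.75→3.25]: (7.58+6.08)/2 × 0.5 = 3.415
  [3.25→4.25]: (6.08+3.91)/2 × 1 = 4.995
  [4.25→4.75]: (3.91+3.14)/2 × 0.5 = 1.7625
  Sum = 35.88125 mcg/mL·h
transdermal patch tail: 3.14/0.442 = 7.104; AUC_ev,0→∞ = 35.88125 + 7.104 = 42.98525 mcg/mL·h
F = (AUC_ev/D_ev)/(AUC_iv/D_iv) = (42.98525/30)/(149.485/20) = 1.43284/7.47425 = 0.1917

F = 0.192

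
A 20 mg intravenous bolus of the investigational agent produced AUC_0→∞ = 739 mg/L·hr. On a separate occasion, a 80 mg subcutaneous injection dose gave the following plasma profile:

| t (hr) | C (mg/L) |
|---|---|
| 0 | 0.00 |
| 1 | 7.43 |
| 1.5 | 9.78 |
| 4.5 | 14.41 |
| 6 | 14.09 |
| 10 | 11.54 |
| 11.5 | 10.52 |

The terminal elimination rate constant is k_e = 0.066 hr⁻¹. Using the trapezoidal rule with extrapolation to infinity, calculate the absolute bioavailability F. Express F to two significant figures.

Trapezoidal AUC_0→11.5 (subcutaneous injection):
  [0→1]: (0.00+7.43)/2 × 1 = 3.715
  [1→1.5]: (7.43+9.78)/2 × 0.5 = 4.3025
  [1.5→4.5]: (9.78+14.41)/2 × 3 = 36.285
  [4.5→6]: (14.41+14.09)/2 × 1.5 = 21.375
  [6→10]: (14.09+11.54)/2 × 4 = 51.26
  [10→11.5]: (11.54+10.52)/2 × 1.5 = 16.545
  Sum = 133.4825 mg/L·hr
Tail: C_last/k_e = 10.52/0.066 = 159.394
AUC_0→∞ (subcutaneous injection) = 133.4825 + 159.394 = 292.8765 mg/L·hr
F = (AUC_ev/D_ev)/(AUC_iv/D_iv) = (292.8765/80)/(739/20) = 3.66096/36.95 = 0.0991

F = 0.099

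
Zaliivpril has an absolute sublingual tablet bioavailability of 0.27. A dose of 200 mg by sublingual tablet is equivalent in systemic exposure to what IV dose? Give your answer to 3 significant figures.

D_iv = 54.0 mg

Systemic exposure from an extravascular dose = F × D_ev, so the equivalent IV dose is F × D_ev.
D_iv = F × D_ev = 0.27 × 200 = 54 mg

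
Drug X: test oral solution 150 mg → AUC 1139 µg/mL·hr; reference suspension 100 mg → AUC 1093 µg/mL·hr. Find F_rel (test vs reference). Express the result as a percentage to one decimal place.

F_rel = 69.5%

F_rel = (AUC_test/D_test) / (AUC_ref/D_ref)
      = (1139/150) / (1093/100)
      = 7.59333 / 10.93 = 0.6947 = 69.47%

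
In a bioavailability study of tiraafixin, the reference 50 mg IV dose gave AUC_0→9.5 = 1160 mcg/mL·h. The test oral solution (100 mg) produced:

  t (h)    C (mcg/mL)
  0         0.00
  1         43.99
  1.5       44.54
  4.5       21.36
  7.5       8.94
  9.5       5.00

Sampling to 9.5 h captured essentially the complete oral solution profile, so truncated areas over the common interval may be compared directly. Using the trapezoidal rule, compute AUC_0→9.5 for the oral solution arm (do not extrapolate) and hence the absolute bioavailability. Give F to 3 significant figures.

Trapezoidal AUC_0→9.5 (oral solution):
  [0→1]: (0.00+43.99)/2 × 1 = 21.995
  [1→1.5]: (43.99+44.54)/2 × 0.5 = 22.1325
  [1.5→4.5]: (44.54+21.36)/2 × 3 = 98.85
  [4.5→7.5]: (21.36+8.94)/2 × 3 = 45.45
  [7.5→9.5]: (8.94+5.00)/2 × 2 = 13.94
  Sum = 202.3675 mcg/mL·h
F = (AUC_ev/D_ev)/(AUC_iv/D_iv) = (202.3675/100)/(1160/50) = 2.023675/23.2 = 0.0872

F = 0.0872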